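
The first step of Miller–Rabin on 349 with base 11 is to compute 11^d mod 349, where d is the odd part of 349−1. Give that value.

349 − 1 = 348 = 2^2 · 87, so d = 87.
11^1 ≡ 11 (mod 349)
11^2 ≡ 11^2 = 121 ≡ 121 (mod 349)
11^4 ≡ 121^2 = 14641 ≡ 332 (mod 349)
11^8 ≡ 332^2 = 110224 ≡ 289 (mod 349)
11^16 ≡ 289^2 = 83521 ≡ 110 (mod 349)
11^32 ≡ 110^2 = 12100 ≡ 234 (mod 349)
11^64 ≡ 234^2 = 54756 ≡ 312 (mod 349)
87 = 64 + 16 + 4 + 2 + 1 in binary powers of 2.
So 11^87 ≡ 312 · 110 · 332 · 121 · 11 ≡ 213 (mod 349).
Squaring chain: 213 → 348; reaches −1, so base 11 does not prove 349 composite.

213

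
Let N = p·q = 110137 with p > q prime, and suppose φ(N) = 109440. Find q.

241

φ(n) = (p−1)(q−1) = n − (p+q) + 1, so p + q = 110137 − 109440 + 1 = 698.
p and q are the roots of t² − 698t + 110137 = 0.
Discriminant: 698² − 4·110137 = 487204 − 440548 = 46656; √46656 = 216.
q = (698 − 216)/2 = 241, p = (698 + 216)/2 = 457.
Check: 241 · 457 = 110137.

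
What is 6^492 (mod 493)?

6^1 ≡ 6 (mod 493)
6^2 ≡ 6^2 = 36 ≡ 36 (mod 493)
6^4 ≡ 36^2 = 1296 ≡ 310 (mod 493)
6^8 ≡ 310^2 = 96100 ≡ 458 (mod 493)
6^16 ≡ 458^2 = 209764 ≡ 239 (mod 493)
6^32 ≡ 239^2 = 57121 ≡ 426 (mod 493)
6^64 ≡ 426^2 = 181476 ≡ 52 (mod 493)
6^128 ≡ 52^2 = 2704 ≡ 239 (mod 493)
6^256 ≡ 239^2 = 57121 ≡ 426 (mod 493)
492 = 256 + 128 + 64 + 32 + 8 + 4 in binary powers of 2.
So 6^492 ≡ 426 · 239 · 52 · 426 · 458 · 310 ≡ 268 (mod 493).
Since 268 ≠ 1, base 6 is a Fermat witness: 493 is composite.

268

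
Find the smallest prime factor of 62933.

62933 is odd.
Digit sum 23, not divisible by 3.
Ends in 3: not divisible by 5.
7: 62933 = 7·8990 + 3
11: 62933 = 11·5721 + 2
13: 62933 = 13·4841

13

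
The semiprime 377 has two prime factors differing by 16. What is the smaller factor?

Since p = q + 16, we have 377 = q(q + 16), so q² + 16q − 377 = 0.
Discriminant: 16² + 4·377 = 256 + 1508 = 1764; √1764 = 42.
q = (−16 + 42)/2 = 13, and p = q + 16 = 29.
Check: 13 · 29 = 377.

13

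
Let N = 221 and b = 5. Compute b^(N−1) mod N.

157

5^1 ≡ 5 (mod 221)
5^2 ≡ 5^2 = 25 ≡ 25 (mod 221)
5^4 ≡ 25^2 = 625 ≡ 183 (mod 221)
5^8 ≡ 183^2 = 33489 ≡ 118 (mod 221)
5^16 ≡ 118^2 = 13924 ≡ 1 (mod 221)
5^32 ≡ 1^2 = 1 ≡ 1 (mod 221)
5^64 ≡ 1^2 = 1 ≡ 1 (mod 221)
5^128 ≡ 1^2 = 1 ≡ 1 (mod 221)
220 = 128 + 64 + 16 + 8 + 4 in binary powers of 2.
So 5^220 ≡ 1 · 1 · 1 · 118 · 183 ≡ 157 (mod 221).
Since 157 ≠ 1, base 5 is a Fermat witness: 221 is composite.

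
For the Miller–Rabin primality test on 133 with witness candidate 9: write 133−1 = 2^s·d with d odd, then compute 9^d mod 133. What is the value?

106

133 − 1 = 132 = 2^2 · 33, so d = 33.
9^1 ≡ 9 (mod 133)
9^2 ≡ 9^2 = 81 ≡ 81 (mod 133)
9^4 ≡ 81^2 = 6561 ≡ 44 (mod 133)
9^8 ≡ 44^2 = 1936 ≡ 74 (mod 133)
9^16 ≡ 74^2 = 5476 ≡ 23 (mod 133)
9^32 ≡ 23^2 = 529 ≡ 130 (mod 133)
33 = 32 + 1 in binary powers of 2.
So 9^33 ≡ 130 · 9 ≡ 106 (mod 133).
Squaring chain: 106 → 64; never reaches −1, so base 9 is a Miller–Rabin witness that 133 is composite.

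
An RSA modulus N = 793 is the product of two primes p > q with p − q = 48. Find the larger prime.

Since p = q + 48, we have 793 = q(q + 48), so q² + 48q − 793 = 0.
Discriminant: 48² + 4·793 = 2304 + 3172 = 5476; √5476 = 74.
q = (−48 + 74)/2 = 13, and p = q + 48 = 61.
Check: 13 · 61 = 793.

61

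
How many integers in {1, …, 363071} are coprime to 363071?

Factor: 363071 = 19 · 97 · 197.
φ(363071) = (19−1) · (97−1) · (197−1) = 18 · 96 · 196 = 338688.

338688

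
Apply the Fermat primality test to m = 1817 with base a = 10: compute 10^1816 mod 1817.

10^1 ≡ 10 (mod 1817)
10^2 ≡ 10^2 = 100 ≡ 100 (mod 1817)
10^4 ≡ 100^2 = 10000 ≡ 915 (mod 1817)
10^8 ≡ 915^2 = 837225 ≡ 1405 (mod 1817)
10^16 ≡ 1405^2 = 1974025 ≡ 763 (mod 1817)
10^32 ≡ 763^2 = 582169 ≡ 729 (mod 1817)
10^64 ≡ 729^2 = 531441 ≡ 877 (mod 1817)
10^128 ≡ 877^2 = 769129 ≡ 538 (mod 1817)
10^256 ≡ 538^2 = 289444 ≡ 541 (mod 1817)
10^512 ≡ 541^2 = 292681 ≡ 144 (mod 1817)
10^1024 ≡ 144^2 = 20736 ≡ 749 (mod 1817)
1816 = 1024 + 512 + 256 + 16 + 8 in binary powers of 2.
So 10^1816 ≡ 749 · 144 · 541 · 763 · 1405 ≡ 1094 (mod 1817).
Since 1094 ≠ 1, base 10 is a Fermat witness: 1817 is composite.

1094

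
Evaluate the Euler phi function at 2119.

Factor: 2119 = 13 · 163.
φ(2119) = (13−1) · (163−1) = 12 · 162 = 1944.

1944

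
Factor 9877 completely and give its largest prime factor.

83

9877 = 7 · 1411
1411 = 17 · 83
83 is prime.
So 9877 = 7 · 17 · 83; the largest prime factor is 83.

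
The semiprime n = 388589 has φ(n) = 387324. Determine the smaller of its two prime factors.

523

φ(n) = (p−1)(q−1) = n − (p+q) + 1, so p + q = 388589 − 387324 + 1 = 1266.
p and q are the roots of t² − 1266t + 388589 = 0.
Discriminant: 1266² − 4·388589 = 1602756 − 1554356 = 48400; √48400 = 220.
q = (1266 − 220)/2 = 523, p = (1266 + 220)/2 = 743.
Check: 523 · 743 = 388589.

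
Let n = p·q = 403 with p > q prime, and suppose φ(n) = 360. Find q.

φ(n) = (p−1)(q−1) = n − (p+q) + 1, so p + q = 403 − 360 + 1 = 44.
p and q are the roots of t² − 44t + 403 = 0.
Discriminant: 44² − 4·403 = 1936 − 1612 = 324; √324 = 18.
q = (44 − 18)/2 = 13, p = (44 + 18)/2 = 31.
Check: 13 · 31 = 403.

13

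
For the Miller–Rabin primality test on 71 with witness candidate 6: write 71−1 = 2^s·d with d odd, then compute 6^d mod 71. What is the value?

1

71 − 1 = 70 = 2^1 · 35, so d = 35.
6^1 ≡ 6 (mod 71)
6^2 ≡ 6^2 = 36 ≡ 36 (mod 71)
6^4 ≡ 36^2 = 1296 ≡ 18 (mod 71)
6^8 ≡ 18^2 = 324 ≡ 40 (mod 71)
6^16 ≡ 40^2 = 1600 ≡ 38 (mod 71)
6^32 ≡ 38^2 = 1444 ≡ 24 (mod 71)
35 = 32 + 2 + 1 in binary powers of 2.
So 6^35 ≡ 24 · 36 · 6 ≡ 1 (mod 71).
Since 6^d ≡ 1 (mod 71), base 6 does not prove 71 composite.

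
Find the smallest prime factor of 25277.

7

25277 is odd.
Digit sum 23, not divisible by 3.
Ends in 7: not divisible by 5.
7: 25277 = 7·3611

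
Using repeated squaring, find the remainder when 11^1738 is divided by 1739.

1062

11^1 ≡ 11 (mod 1739)
11^2 ≡ 11^2 = 121 ≡ 121 (mod 1739)
11^4 ≡ 121^2 = 14641 ≡ 729 (mod 1739)
11^8 ≡ 729^2 = 531441 ≡ 1046 (mod 1739)
11^16 ≡ 1046^2 = 1094116 ≡ 285 (mod 1739)
11^32 ≡ 285^2 = 81225 ≡ 1231 (mod 1739)
11^64 ≡ 1231^2 = 1515361 ≡ 692 (mod 1739)
11^128 ≡ 692^2 = 478864 ≡ 639 (mod 1739)
11^256 ≡ 639^2 = 408321 ≡ 1395 (mod 1739)
11^512 ≡ 1395^2 = 1946025 ≡ 84 (mod 1739)
11^1024 ≡ 84^2 = 7056 ≡ 100 (mod 1739)
1738 = 1024 + 512 + 128 + 64 + 8 + 2 in binary powers of 2.
So 11^1738 ≡ 100 · 84 · 639 · 692 · 1046 · 121 ≡ 1062 (mod 1739).
Since 1062 ≠ 1, base 11 is a Fermat witness: 1739 is composite.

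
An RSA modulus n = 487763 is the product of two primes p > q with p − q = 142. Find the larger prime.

773

Since p = q + 142, we have 487763 = q(q + 142), so q² + 142q − 487763 = 0.
Discriminant: 142² + 4·487763 = 20164 + 1951052 = 1971216; √1971216 = 1404.
q = (−142 + 1404)/2 = 631, and p = q + 142 = 773.
Check: 631 · 773 = 487763.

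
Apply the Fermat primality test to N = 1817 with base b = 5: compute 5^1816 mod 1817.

5^1 ≡ 5 (mod 1817)
5^2 ≡ 5^2 = 25 ≡ 25 (mod 1817)
5^4 ≡ 25^2 = 625 ≡ 625 (mod 1817)
5^8 ≡ 625^2 = 390625 ≡ 1787 (mod 1817)
5^16 ≡ 1787^2 = 3193369 ≡ 900 (mod 1817)
5^32 ≡ 900^2 = 810000 ≡ 1435 (mod 1817)
5^64 ≡ 1435^2 = 2059225 ≡ 564 (mod 1817)
5^128 ≡ 564^2 = 318096 ≡ 121 (mod 1817)
5^256 ≡ 121^2 = 14641 ≡ 105 (mod 1817)
5^512 ≡ 105^2 = 11025 ≡ 123 (mod 1817)
5^1024 ≡ 123^2 = 15129 ≡ 593 (mod 1817)
1816 = 1024 + 512 + 256 + 16 + 8 in binary powers of 2.
So 5^1816 ≡ 593 · 123 · 105 · 900 · 1787 ≡ 1053 (mod 1817).
Since 1053 ≠ 1, base 5 is a Fermat witness: 1817 is composite.

1053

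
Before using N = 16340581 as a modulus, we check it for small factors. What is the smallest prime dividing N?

59

16340581 is odd.
Digit sum 28, not divisible by 3.
Ends in 1: not divisible by 5.
7: 16340581 = 7·2334368 + 5
11: 16340581 = 11·1485507 + 4
13: 16340581 = 13·1256967 + 10
17: 16340581 = 17·961210 + 11
19: 16340581 = 19·860030 + 11
23: 16340581 = 23·710460 + 1
29: 16340581 = 29·563468 + 9
31: 16340581 = 31·527115 + 16
37: 16340581 = 37·441637 + 12
41: 16340581 = 41·398550 + 31
43: 16340581 = 43·380013 + 22
47: 16340581 = 47·347671 + 44
53: 16340581 = 53·308312 + 45
59: 16340581 = 59·276959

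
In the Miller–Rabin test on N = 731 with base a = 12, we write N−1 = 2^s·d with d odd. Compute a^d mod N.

201

731 − 1 = 730 = 2^1 · 365, so d = 365.
12^1 ≡ 12 (mod 731)
12^2 ≡ 12^2 = 144 ≡ 144 (mod 731)
12^4 ≡ 144^2 = 20736 ≡ 268 (mod 731)
12^8 ≡ 268^2 = 71824 ≡ 186 (mod 731)
12^16 ≡ 186^2 = 34596 ≡ 239 (mod 731)
12^32 ≡ 239^2 = 57121 ≡ 103 (mod 731)
12^64 ≡ 103^2 = 10609 ≡ 375 (mod 731)
12^128 ≡ 375^2 = 140625 ≡ 273 (mod 731)
12^256 ≡ 273^2 = 74529 ≡ 698 (mod 731)
365 = 256 + 64 + 32 + 8 + 4 + 1 in binary powers of 2.
So 12^365 ≡ 698 · 375 · 103 · 186 · 268 · 12 ≡ 201 (mod 731).
Squaring chain: 201; never reaches −1, so base 12 is a Miller–Rabin witness that 731 is composite.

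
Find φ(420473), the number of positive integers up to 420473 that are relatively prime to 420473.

Factor: 420473 = 61^2 · 113.
φ(420473) = 61^1·(61−1) · (113−1) = 3660 · 112 = 409920.

409920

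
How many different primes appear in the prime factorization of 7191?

3

7191 = 3^2 · 799
799 = 17 · 47
7191 = 3^2 · 17 · 47, which has 3 distinct prime factors.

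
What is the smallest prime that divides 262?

2

262 is even: 2 divides it.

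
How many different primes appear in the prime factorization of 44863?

4

44863 = 7 · 6409
6409 = 13 · 493
493 = 17 · 29
44863 = 7 · 13 · 17 · 29, which has 4 distinct prime factors.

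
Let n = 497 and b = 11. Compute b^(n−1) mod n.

11^1 ≡ 11 (mod 497)
11^2 ≡ 11^2 = 121 ≡ 121 (mod 497)
11^4 ≡ 121^2 = 14641 ≡ 228 (mod 497)
11^8 ≡ 228^2 = 51984 ≡ 296 (mod 497)
11^16 ≡ 296^2 = 87616 ≡ 144 (mod 497)
11^32 ≡ 144^2 = 20736 ≡ 359 (mod 497)
11^64 ≡ 359^2 = 128881 ≡ 158 (mod 497)
11^128 ≡ 158^2 = 24964 ≡ 114 (mod 497)
11^256 ≡ 114^2 = 12996 ≡ 74 (mod 497)
496 = 256 + 128 + 64 + 32 + 16 in binary powers of 2.
So 11^496 ≡ 74 · 114 · 158 · 359 · 144 ≡ 466 (mod 497).
Since 466 ≠ 1, base 11 is a Fermat witness: 497 is composite.

466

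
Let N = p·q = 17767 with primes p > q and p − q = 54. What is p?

Since p = q + 54, we have 17767 = q(q + 54), so q² + 54q − 17767 = 0.
Discriminant: 54² + 4·17767 = 2916 + 71068 = 73984; √73984 = 272.
q = (−54 + 272)/2 = 109, and p = q + 54 = 163.
Check: 109 · 163 = 17767.

163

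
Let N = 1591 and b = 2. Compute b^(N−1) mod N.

471

2^1 ≡ 2 (mod 1591)
2^2 ≡ 2^2 = 4 ≡ 4 (mod 1591)
2^4 ≡ 4^2 = 16 ≡ 16 (mod 1591)
2^8 ≡ 16^2 = 256 ≡ 256 (mod 1591)
2^16 ≡ 256^2 = 65536 ≡ 305 (mod 1591)
2^32 ≡ 305^2 = 93025 ≡ 747 (mod 1591)
2^64 ≡ 747^2 = 558009 ≡ 1159 (mod 1591)
2^128 ≡ 1159^2 = 1343281 ≡ 477 (mod 1591)
2^256 ≡ 477^2 = 227529 ≡ 16 (mod 1591)
2^512 ≡ 16^2 = 256 ≡ 256 (mod 1591)
2^1024 ≡ 256^2 = 65536 ≡ 305 (mod 1591)
1590 = 1024 + 512 + 32 + 16 + 4 + 2 in binary powers of 2.
So 2^1590 ≡ 305 · 256 · 747 · 305 · 16 · 4 ≡ 471 (mod 1591).
Since 471 ≠ 1, base 2 is a Fermat witness: 1591 is composite.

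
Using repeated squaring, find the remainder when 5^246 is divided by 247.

5^1 ≡ 5 (mod 247)
5^2 ≡ 5^2 = 25 ≡ 25 (mod 247)
5^4 ≡ 25^2 = 625 ≡ 131 (mod 247)
5^8 ≡ 131^2 = 17161 ≡ 118 (mod 247)
5^16 ≡ 118^2 = 13924 ≡ 92 (mod 247)
5^32 ≡ 92^2 = 8464 ≡ 66 (mod 247)
5^64 ≡ 66^2 = 4356 ≡ 157 (mod 247)
5^128 ≡ 157^2 = 24649 ≡ 196 (mod 247)
246 = 128 + 64 + 32 + 16 + 4 + 2 in binary powers of 2.
So 5^246 ≡ 196 · 157 · 66 · 92 · 131 · 25 ≡ 220 (mod 247).
Since 220 ≠ 1, base 5 is a Fermat witness: 247 is composite.

220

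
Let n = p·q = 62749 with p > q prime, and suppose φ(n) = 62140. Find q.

131

φ(n) = (p−1)(q−1) = n − (p+q) + 1, so p + q = 62749 − 62140 + 1 = 610.
p and q are the roots of t² − 610t + 62749 = 0.
Discriminant: 610² − 4·62749 = 372100 − 250996 = 121104; √121104 = 348.
q = (610 − 348)/2 = 131, p = (610 + 348)/2 = 479.
Check: 131 · 479 = 62749.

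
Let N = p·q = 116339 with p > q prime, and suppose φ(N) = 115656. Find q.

φ(n) = (p−1)(q−1) = n − (p+q) + 1, so p + q = 116339 − 115656 + 1 = 684.
p and q are the roots of t² − 684t + 116339 = 0.
Discriminant: 684² − 4·116339 = 467856 − 465356 = 2500; √2500 = 50.
q = (684 − 50)/2 = 317, p = (684 + 50)/2 = 367.
Check: 317 · 367 = 116339.

317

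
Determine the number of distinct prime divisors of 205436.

205436 = 2^2 · 51359
51359 = 7 · 7337
7337 = 11 · 667
667 = 23 · 29
205436 = 2^2 · 7 · 11 · 23 · 29, which has 5 distinct prime factors.

5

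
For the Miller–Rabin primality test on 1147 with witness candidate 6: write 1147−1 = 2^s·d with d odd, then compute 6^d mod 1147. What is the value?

154

1147 − 1 = 1146 = 2^1 · 573, so d = 573.
6^1 ≡ 6 (mod 1147)
6^2 ≡ 6^2 = 36 ≡ 36 (mod 1147)
6^4 ≡ 36^2 = 1296 ≡ 149 (mod 1147)
6^8 ≡ 149^2 = 22201 ≡ 408 (mod 1147)
6^16 ≡ 408^2 = 166464 ≡ 149 (mod 1147)
6^32 ≡ 149^2 = 22201 ≡ 408 (mod 1147)
6^64 ≡ 408^2 = 166464 ≡ 149 (mod 1147)
6^128 ≡ 149^2 = 22201 ≡ 408 (mod 1147)
6^256 ≡ 408^2 = 166464 ≡ 149 (mod 1147)
6^512 ≡ 149^2 = 22201 ≡ 408 (mod 1147)
573 = 512 + 32 + 16 + 8 + 4 + 1 in binary powers of 2.
So 6^573 ≡ 408 · 408 · 149 · 408 · 149 · 6 ≡ 154 (mod 1147).
Squaring chain: 154; never reaches −1, so base 6 is a Miller–Rabin witness that 1147 is composite.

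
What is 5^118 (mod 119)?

5^1 ≡ 5 (mod 119)
5^2 ≡ 5^2 = 25 ≡ 25 (mod 119)
5^4 ≡ 25^2 = 625 ≡ 30 (mod 119)
5^8 ≡ 30^2 = 900 ≡ 67 (mod 119)
5^16 ≡ 67^2 = 4489 ≡ 86 (mod 119)
5^32 ≡ 86^2 = 7396 ≡ 18 (mod 119)
5^64 ≡ 18^2 = 324 ≡ 86 (mod 119)
118 = 64 + 32 + 16 + 4 + 2 in binary powers of 2.
So 5^118 ≡ 86 · 18 · 86 · 30 · 25 ≡ 2 (mod 119).
Since 2 ≠ 1, base 5 is a Fermat witness: 119 is composite.

2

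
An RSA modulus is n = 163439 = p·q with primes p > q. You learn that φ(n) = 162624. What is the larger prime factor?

463

φ(n) = (p−1)(q−1) = n − (p+q) + 1, so p + q = 163439 − 162624 + 1 = 816.
p and q are the roots of t² − 816t + 163439 = 0.
Discriminant: 816² − 4·163439 = 665856 − 653756 = 12100; √12100 = 110.
q = (816 − 110)/2 = 353, p = (816 + 110)/2 = 463.
Check: 353 · 463 = 163439.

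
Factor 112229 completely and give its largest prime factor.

97

112229 = 13 · 8633
8633 = 89 · 97
97 is prime.
So 112229 = 13 · 89 · 97; the largest prime factor is 97.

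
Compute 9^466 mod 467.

1

9^1 ≡ 9 (mod 467)
9^2 ≡ 9^2 = 81 ≡ 81 (mod 467)
9^4 ≡ 81^2 = 6561 ≡ 23 (mod 467)
9^8 ≡ 23^2 = 529 ≡ 62 (mod 467)
9^16 ≡ 62^2 = 3844 ≡ 108 (mod 467)
9^32 ≡ 108^2 = 11664 ≡ 456 (mod 467)
9^64 ≡ 456^2 = 207936 ≡ 121 (mod 467)
9^128 ≡ 121^2 = 14641 ≡ 164 (mod 467)
9^256 ≡ 164^2 = 26896 ≡ 277 (mod 467)
466 = 256 + 128 + 64 + 16 + 2 in binary powers of 2.
So 9^466 ≡ 277 · 164 · 121 · 108 · 81 ≡ 1 (mod 467).
Since the result is 1, base 9 gives no evidence that 467 is composite.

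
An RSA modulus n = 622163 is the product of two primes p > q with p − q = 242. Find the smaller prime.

Since p = q + 242, we have 622163 = q(q + 242), so q² + 242q − 622163 = 0.
Discriminant: 242² + 4·622163 = 58564 + 2488652 = 2547216; √2547216 = 1596.
q = (−242 + 1596)/2 = 677, and p = q + 242 = 919.
Check: 677 · 919 = 622163.

677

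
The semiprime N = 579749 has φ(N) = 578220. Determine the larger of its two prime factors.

839

φ(n) = (p−1)(q−1) = n − (p+q) + 1, so p + q = 579749 − 578220 + 1 = 1530.
p and q are the roots of t² − 1530t + 579749 = 0.
Discriminant: 1530² − 4·579749 = 2340900 − 2318996 = 21904; √21904 = 148.
q = (1530 − 148)/2 = 691, p = (1530 + 148)/2 = 839.
Check: 691 · 839 = 579749.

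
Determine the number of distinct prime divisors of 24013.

3

24013 = 11 · 2183
2183 = 37 · 59
24013 = 11 · 37 · 59, which has 3 distinct prime factors.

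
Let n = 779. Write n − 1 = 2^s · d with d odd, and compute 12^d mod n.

768

779 − 1 = 778 = 2^1 · 389, so d = 389.
12^1 ≡ 12 (mod 779)
12^2 ≡ 12^2 = 144 ≡ 144 (mod 779)
12^4 ≡ 144^2 = 20736 ≡ 482 (mod 779)
12^8 ≡ 482^2 = 232324 ≡ 182 (mod 779)
12^16 ≡ 182^2 = 33124 ≡ 406 (mod 779)
12^32 ≡ 406^2 = 164836 ≡ 467 (mod 779)
12^64 ≡ 467^2 = 218089 ≡ 748 (mod 779)
12^128 ≡ 748^2 = 559504 ≡ 182 (mod 779)
12^256 ≡ 182^2 = 33124 ≡ 406 (mod 779)
389 = 256 + 128 + 4 + 1 in binary powers of 2.
So 12^389 ≡ 406 · 182 · 482 · 12 ≡ 768 (mod 779).
Squaring chain: 768; never reaches −1, so base 12 is a Miller–Rabin witness that 779 is composite.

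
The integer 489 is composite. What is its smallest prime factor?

3

489 is odd.
Digit sum 21, divisible by 3.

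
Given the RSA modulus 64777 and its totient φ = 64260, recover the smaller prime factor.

φ(n) = (p−1)(q−1) = n − (p+q) + 1, so p + q = 64777 − 64260 + 1 = 518.
p and q are the roots of t² − 518t + 64777 = 0.
Discriminant: 518² − 4·64777 = 268324 − 259108 = 9216; √9216 = 96.
q = (518 − 96)/2 = 211, p = (518 + 96)/2 = 307.
Check: 211 · 307 = 64777.

211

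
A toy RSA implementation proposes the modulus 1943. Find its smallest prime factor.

29

1943 is odd.
Digit sum 17, not divisible by 3.
Ends in 3: not divisible by 5.
7: 1943 = 7·277 + 4
11: 1943 = 11·176 + 7
13: 1943 = 13·149 + 6
17: 1943 = 17·114 + 5
19: 1943 = 19·102 + 5
23: 1943 = 23·84 + 11
29: 1943 = 29·67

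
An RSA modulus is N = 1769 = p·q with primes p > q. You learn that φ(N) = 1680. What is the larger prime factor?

φ(n) = (p−1)(q−1) = n − (p+q) + 1, so p + q = 1769 − 1680 + 1 = 90.
p and q are the roots of t² − 90t + 1769 = 0.
Discriminant: 90² − 4·1769 = 8100 − 7076 = 1024; √1024 = 32.
q = (90 − 32)/2 = 29, p = (90 + 32)/2 = 61.
Check: 29 · 61 = 1769.

61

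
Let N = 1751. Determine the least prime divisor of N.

17

1751 is odd.
Digit sum 14, not divisible by 3.
Ends in 1: not divisible by 5.
7: 1751 = 7·250 + 1
11: 1751 = 11·159 + 2
13: 1751 = 13·134 + 9
17: 1751 = 17·103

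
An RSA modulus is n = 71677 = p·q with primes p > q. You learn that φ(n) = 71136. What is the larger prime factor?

313

φ(n) = (p−1)(q−1) = n − (p+q) + 1, so p + q = 71677 − 71136 + 1 = 542.
p and q are the roots of t² − 542t + 71677 = 0.
Discriminant: 542² − 4·71677 = 293764 − 286708 = 7056; √7056 = 84.
q = (542 − 84)/2 = 229, p = (542 + 84)/2 = 313.
Check: 229 · 313 = 71677.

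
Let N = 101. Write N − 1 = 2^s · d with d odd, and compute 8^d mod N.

101 − 1 = 100 = 2^2 · 25, so d = 25.
8^1 ≡ 8 (mod 101)
8^2 ≡ 8^2 = 64 ≡ 64 (mod 101)
8^4 ≡ 64^2 = 4096 ≡ 56 (mod 101)
8^8 ≡ 56^2 = 3136 ≡ 5 (mod 101)
8^16 ≡ 5^2 = 25 ≡ 25 (mod 101)
25 = 16 + 8 + 1 in binary powers of 2.
So 8^25 ≡ 25 · 5 · 8 ≡ 91 (mod 101).
Squaring chain: 91 → 100; reaches −1, so base 8 does not prove 101 composite.

91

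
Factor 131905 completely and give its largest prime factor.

37

131905 = 5 · 26381
26381 = 23 · 1147
1147 = 31 · 37
37 is prime.
So 131905 = 5 · 23 · 31 · 37; the largest prime factor is 37.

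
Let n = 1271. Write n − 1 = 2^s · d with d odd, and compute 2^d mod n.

1271 − 1 = 1270 = 2^1 · 635, so d = 635.
2^1 ≡ 2 (mod 1271)
2^2 ≡ 2^2 = 4 ≡ 4 (mod 1271)
2^4 ≡ 4^2 = 16 ≡ 16 (mod 1271)
2^8 ≡ 16^2 = 256 ≡ 256 (mod 1271)
2^16 ≡ 256^2 = 65536 ≡ 715 (mod 1271)
2^32 ≡ 715^2 = 511225 ≡ 283 (mod 1271)
2^64 ≡ 283^2 = 80089 ≡ 16 (mod 1271)
2^128 ≡ 16^2 = 256 ≡ 256 (mod 1271)
2^256 ≡ 256^2 = 65536 ≡ 715 (mod 1271)
2^512 ≡ 715^2 = 511225 ≡ 283 (mod 1271)
635 = 512 + 64 + 32 + 16 + 8 + 2 + 1 in binary powers of 2.
So 2^635 ≡ 283 · 16 · 283 · 715 · 256 · 4 · 2 ≡ 993 (mod 1271).
Squaring chain: 993; never reaches −1, so base 2 is a Miller–Rabin witness that 1271 is composite.

993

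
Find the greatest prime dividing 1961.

1961 = 37 · 53
53 is prime.
So 1961 = 37 · 53; the largest prime factor is 53.

53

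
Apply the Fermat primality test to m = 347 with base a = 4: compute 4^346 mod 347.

4^1 ≡ 4 (mod 347)
4^2 ≡ 4^2 = 16 ≡ 16 (mod 347)
4^4 ≡ 16^2 = 256 ≡ 256 (mod 347)
4^8 ≡ 256^2 = 65536 ≡ 300 (mod 347)
4^16 ≡ 300^2 = 90000 ≡ 127 (mod 347)
4^32 ≡ 127^2 = 16129 ≡ 167 (mod 347)
4^64 ≡ 167^2 = 27889 ≡ 129 (mod 347)
4^128 ≡ 129^2 = 16641 ≡ 332 (mod 347)
4^256 ≡ 332^2 = 110224 ≡ 225 (mod 347)
346 = 256 + 64 + 16 + 8 + 2 in binary powers of 2.
So 4^346 ≡ 225 · 129 · 127 · 300 · 16 ≡ 1 (mod 347).
Since the result is 1, base 4 gives no evidence that 347 is composite.

1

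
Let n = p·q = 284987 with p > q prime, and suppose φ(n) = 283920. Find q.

521

φ(n) = (p−1)(q−1) = n − (p+q) + 1, so p + q = 284987 − 283920 + 1 = 1068.
p and q are the roots of t² − 1068t + 284987 = 0.
Discriminant: 1068² − 4·284987 = 1140624 − 1139948 = 676; √676 = 26.
q = (1068 − 26)/2 = 521, p = (1068 + 26)/2 = 547.
Check: 521 · 547 = 284987.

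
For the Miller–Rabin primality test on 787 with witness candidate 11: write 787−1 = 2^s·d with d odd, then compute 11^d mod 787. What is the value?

1

787 − 1 = 786 = 2^1 · 393, so d = 393.
11^1 ≡ 11 (mod 787)
11^2 ≡ 11^2 = 121 ≡ 121 (mod 787)
11^4 ≡ 121^2 = 14641 ≡ 475 (mod 787)
11^8 ≡ 475^2 = 225625 ≡ 543 (mod 787)
11^16 ≡ 543^2 = 294849 ≡ 511 (mod 787)
11^32 ≡ 511^2 = 261121 ≡ 624 (mod 787)
11^64 ≡ 624^2 = 389376 ≡ 598 (mod 787)
11^128 ≡ 598^2 = 357604 ≡ 306 (mod 787)
11^256 ≡ 306^2 = 93636 ≡ 770 (mod 787)
393 = 256 + 128 + 8 + 1 in binary powers of 2.
So 11^393 ≡ 770 · 306 · 543 · 11 ≡ 1 (mod 787).
Since 11^d ≡ 1 (mod 787), base 11 does not prove 787 composite.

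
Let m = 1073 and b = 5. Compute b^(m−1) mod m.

488

5^1 ≡ 5 (mod 1073)
5^2 ≡ 5^2 = 25 ≡ 25 (mod 1073)
5^4 ≡ 25^2 = 625 ≡ 625 (mod 1073)
5^8 ≡ 625^2 = 390625 ≡ 53 (mod 1073)
5^16 ≡ 53^2 = 2809 ≡ 663 (mod 1073)
5^32 ≡ 663^2 = 439569 ≡ 712 (mod 1073)
5^64 ≡ 712^2 = 506944 ≡ 488 (mod 1073)
5^128 ≡ 488^2 = 238144 ≡ 1011 (mod 1073)
5^256 ≡ 1011^2 = 1022121 ≡ 625 (mod 1073)
5^512 ≡ 625^2 = 390625 ≡ 53 (mod 1073)
5^1024 ≡ 53^2 = 2809 ≡ 663 (mod 1073)
1072 = 1024 + 32 + 16 in binary powers of 2.
So 5^1072 ≡ 663 · 712 · 663 ≡ 488 (mod 1073).
Since 488 ≠ 1, base 5 is a Fermat witness: 1073 is composite.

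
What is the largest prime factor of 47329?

53

47329 = 19 · 2491
2491 = 47 · 53
53 is prime.
So 47329 = 19 · 47 · 53; the largest prime factor is 53.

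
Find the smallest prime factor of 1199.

1199 is odd.
Digit sum 20, not divisible by 3.
Ends in 9: not divisible by 5.
7: 1199 = 7·171 + 2
11: 1199 = 11·109

11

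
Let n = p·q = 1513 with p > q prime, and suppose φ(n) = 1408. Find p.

89

φ(n) = (p−1)(q−1) = n − (p+q) + 1, so p + q = 1513 − 1408 + 1 = 106.
p and q are the roots of t² − 106t + 1513 = 0.
Discriminant: 106² − 4·1513 = 11236 − 6052 = 5184; √5184 = 72.
q = (106 − 72)/2 = 17, p = (106 + 72)/2 = 89.
Check: 17 · 89 = 1513.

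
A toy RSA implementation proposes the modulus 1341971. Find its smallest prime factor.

1341971 is odd.
Digit sum 26, not divisible by 3.
Ends in 1: not divisible by 5.
7: 1341971 = 7·191710 + 1
11: 1341971 = 11·121997 + 4
13: 1341971 = 13·103228 + 7
17: 1341971 = 17·78939 + 8
19: 1341971 = 19·70630 + 1
23: 1341971 = 23·58346 + 13
29: 1341971 = 29·46274 + 25
31: 1341971 = 31·43289 + 12
37: 1341971 = 37·36269 + 18
41: 1341971 = 41·32731

41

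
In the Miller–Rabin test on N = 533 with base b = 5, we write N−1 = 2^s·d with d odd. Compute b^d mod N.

533 − 1 = 532 = 2^2 · 133, so d = 133.
5^1 ≡ 5 (mod 533)
5^2 ≡ 5^2 = 25 ≡ 25 (mod 533)
5^4 ≡ 25^2 = 625 ≡ 92 (mod 533)
5^8 ≡ 92^2 = 8464 ≡ 469 (mod 533)
5^16 ≡ 469^2 = 219961 ≡ 365 (mod 533)
5^32 ≡ 365^2 = 133225 ≡ 508 (mod 533)
5^64 ≡ 508^2 = 258064 ≡ 92 (mod 533)
5^128 ≡ 92^2 = 8464 ≡ 469 (mod 533)
133 = 128 + 4 + 1 in binary powers of 2.
So 5^133 ≡ 469 · 92 · 5 ≡ 408 (mod 533).
Squaring chain: 408 → 168; never reaches −1, so base 5 is a Miller–Rabin witness that 533 is composite.

408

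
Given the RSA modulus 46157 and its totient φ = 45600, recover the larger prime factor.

φ(n) = (p−1)(q−1) = n − (p+q) + 1, so p + q = 46157 − 45600 + 1 = 558.
p and q are the roots of t² − 558t + 46157 = 0.
Discriminant: 558² − 4·46157 = 311364 − 184628 = 126736; √126736 = 356.
q = (558 − 356)/2 = 101, p = (558 + 356)/2 = 457.
Check: 101 · 457 = 46157.

457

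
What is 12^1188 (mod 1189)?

146

12^1 ≡ 12 (mod 1189)
12^2 ≡ 12^2 = 144 ≡ 144 (mod 1189)
12^4 ≡ 144^2 = 20736 ≡ 523 (mod 1189)
12^8 ≡ 523^2 = 273529 ≡ 59 (mod 1189)
12^16 ≡ 59^2 = 3481 ≡ 1103 (mod 1189)
12^32 ≡ 1103^2 = 1216609 ≡ 262 (mod 1189)
12^64 ≡ 262^2 = 68644 ≡ 871 (mod 1189)
12^128 ≡ 871^2 = 758641 ≡ 59 (mod 1189)
12^256 ≡ 59^2 = 3481 ≡ 1103 (mod 1189)
12^512 ≡ 1103^2 = 1216609 ≡ 262 (mod 1189)
12^1024 ≡ 262^2 = 68644 ≡ 871 (mod 1189)
1188 = 1024 + 128 + 32 + 4 in binary powers of 2.
So 12^1188 ≡ 871 · 59 · 262 · 523 ≡ 146 (mod 1189).
Since 146 ≠ 1, base 12 is a Fermat witness: 1189 is composite.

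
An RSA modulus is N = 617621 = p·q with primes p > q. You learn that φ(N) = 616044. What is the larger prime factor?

φ(n) = (p−1)(q−1) = n − (p+q) + 1, so p + q = 617621 − 616044 + 1 = 1578.
p and q are the roots of t² − 1578t + 617621 = 0.
Discriminant: 1578² − 4·617621 = 2490084 − 2470484 = 19600; √19600 = 140.
q = (1578 − 140)/2 = 719, p = (1578 + 140)/2 = 859.
Check: 719 · 859 = 617621.

859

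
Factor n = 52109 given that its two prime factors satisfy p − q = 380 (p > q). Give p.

487

Since p = q + 380, we have 52109 = q(q + 380), so q² + 380q − 52109 = 0.
Discriminant: 380² + 4·52109 = 144400 + 208436 = 352836; √352836 = 594.
q = (−380 + 594)/2 = 107, and p = q + 380 = 487.
Check: 107 · 487 = 52109.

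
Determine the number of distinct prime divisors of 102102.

6

102102 = 2 · 51051
51051 = 3 · 17017
17017 = 7 · 2431
2431 = 11 · 221
221 = 13 · 17
102102 = 2 · 3 · 7 · 11 · 13 · 17, which has 6 distinct prime factors.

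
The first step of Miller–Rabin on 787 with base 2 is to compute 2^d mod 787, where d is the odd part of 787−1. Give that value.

786

787 − 1 = 786 = 2^1 · 393, so d = 393.
2^1 ≡ 2 (mod 787)
2^2 ≡ 2^2 = 4 ≡ 4 (mod 787)
2^4 ≡ 4^2 = 16 ≡ 16 (mod 787)
2^8 ≡ 16^2 = 256 ≡ 256 (mod 787)
2^16 ≡ 256^2 = 65536 ≡ 215 (mod 787)
2^32 ≡ 215^2 = 46225 ≡ 579 (mod 787)
2^64 ≡ 579^2 = 335241 ≡ 766 (mod 787)
2^128 ≡ 766^2 = 586756 ≡ 441 (mod 787)
2^256 ≡ 441^2 = 194481 ≡ 92 (mod 787)
393 = 256 + 128 + 8 + 1 in binary powers of 2.
So 2^393 ≡ 92 · 441 · 256 · 2 ≡ 786 (mod 787).
Since 2^d ≡ 786 (mod 787), base 2 does not prove 787 composite.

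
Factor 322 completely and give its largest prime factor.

23

322 = 2 · 161
161 = 7 · 23
23 is prime.
So 322 = 2 · 7 · 23; the largest prime factor is 23.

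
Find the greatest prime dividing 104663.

97

104663 = 13 · 8051
8051 = 83 · 97
97 is prime.
So 104663 = 13 · 83 · 97; the largest prime factor is 97.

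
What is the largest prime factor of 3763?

3763 = 53 · 71
71 is prime.
So 3763 = 53 · 71; the largest prime factor is 71.

71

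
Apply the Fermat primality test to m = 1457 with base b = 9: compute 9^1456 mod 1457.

9^1 ≡ 9 (mod 1457)
9^2 ≡ 9^2 = 81 ≡ 81 (mod 1457)
9^4 ≡ 81^2 = 6561 ≡ 733 (mod 1457)
9^8 ≡ 733^2 = 537289 ≡ 1113 (mod 1457)
9^16 ≡ 1113^2 = 1238769 ≡ 319 (mod 1457)
9^32 ≡ 319^2 = 101761 ≡ 1228 (mod 1457)
9^64 ≡ 1228^2 = 1507984 ≡ 1446 (mod 1457)
9^128 ≡ 1446^2 = 2090916 ≡ 121 (mod 1457)
9^256 ≡ 121^2 = 14641 ≡ 71 (mod 1457)
9^512 ≡ 71^2 = 5041 ≡ 670 (mod 1457)
9^1024 ≡ 670^2 = 448900 ≡ 144 (mod 1457)
1456 = 1024 + 256 + 128 + 32 + 16 in binary powers of 2.
So 9^1456 ≡ 144 · 71 · 121 · 1228 · 319 ≡ 1001 (mod 1457).
Since 1001 ≠ 1, base 9 is a Fermat witness: 1457 is composite.

1001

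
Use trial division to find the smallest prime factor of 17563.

17563 is odd.
Digit sum 22, not divisible by 3.
Ends in 3: not divisible by 5.
7: 17563 = 7·2509

7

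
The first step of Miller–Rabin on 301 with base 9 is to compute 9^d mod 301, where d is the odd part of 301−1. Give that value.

301 − 1 = 300 = 2^2 · 75, so d = 75.
9^1 ≡ 9 (mod 301)
9^2 ≡ 9^2 = 81 ≡ 81 (mod 301)
9^4 ≡ 81^2 = 6561 ≡ 240 (mod 301)
9^8 ≡ 240^2 = 57600 ≡ 109 (mod 301)
9^16 ≡ 109^2 = 11881 ≡ 142 (mod 301)
9^32 ≡ 142^2 = 20164 ≡ 298 (mod 301)
9^64 ≡ 298^2 = 88804 ≡ 9 (mod 301)
75 = 64 + 8 + 2 + 1 in binary powers of 2.
So 9^75 ≡ 9 · 109 · 81 · 9 ≡ 274 (mod 301).
Squaring chain: 274 → 127; never reaches −1, so base 9 is a Miller–Rabin witness that 301 is composite.

274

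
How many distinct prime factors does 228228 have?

6

228228 = 2^2 · 57057
57057 = 3 · 19019
19019 = 7 · 2717
2717 = 11 · 247
247 = 13 · 19
228228 = 2^2 · 3 · 7 · 11 · 13 · 19, which has 6 distinct prime factors.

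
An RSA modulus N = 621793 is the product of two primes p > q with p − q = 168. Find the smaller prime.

Since p = q + 168, we have 621793 = q(q + 168), so q² + 168q − 621793 = 0.
Discriminant: 168² + 4·621793 = 28224 + 2487172 = 2515396; √2515396 = 1586.
q = (−168 + 1586)/2 = 709, and p = q + 168 = 877.
Check: 709 · 877 = 621793.

709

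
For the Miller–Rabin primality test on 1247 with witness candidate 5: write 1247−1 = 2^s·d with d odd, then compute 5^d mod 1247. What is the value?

695

1247 − 1 = 1246 = 2^1 · 623, so d = 623.
5^1 ≡ 5 (mod 1247)
5^2 ≡ 5^2 = 25 ≡ 25 (mod 1247)
5^4 ≡ 25^2 = 625 ≡ 625 (mod 1247)
5^8 ≡ 625^2 = 390625 ≡ 314 (mod 1247)
5^16 ≡ 314^2 = 98596 ≡ 83 (mod 1247)
5^32 ≡ 83^2 = 6889 ≡ 654 (mod 1247)
5^64 ≡ 654^2 = 427716 ≡ 1242 (mod 1247)
5^128 ≡ 1242^2 = 1542564 ≡ 25 (mod 1247)
5^256 ≡ 25^2 = 625 ≡ 625 (mod 1247)
5^512 ≡ 625^2 = 390625 ≡ 314 (mod 1247)
623 = 512 + 64 + 32 + 8 + 4 + 2 + 1 in binary powers of 2.
So 5^623 ≡ 314 · 1242 · 654 · 314 · 625 · 25 · 5 ≡ 695 (mod 1247).
Squaring chain: 695; never reaches −1, so base 5 is a Miller–Rabin witness that 1247 is composite.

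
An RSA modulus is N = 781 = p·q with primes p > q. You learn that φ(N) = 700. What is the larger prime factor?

71

φ(n) = (p−1)(q−1) = n − (p+q) + 1, so p + q = 781 − 700 + 1 = 82.
p and q are the roots of t² − 82t + 781 = 0.
Discriminant: 82² − 4·781 = 6724 − 3124 = 3600; √3600 = 60.
q = (82 − 60)/2 = 11, p = (82 + 60)/2 = 71.
Check: 11 · 71 = 781.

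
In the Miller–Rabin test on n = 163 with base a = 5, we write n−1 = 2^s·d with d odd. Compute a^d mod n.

162

163 − 1 = 162 = 2^1 · 81, so d = 81.
5^1 ≡ 5 (mod 163)
5^2 ≡ 5^2 = 25 ≡ 25 (mod 163)
5^4 ≡ 25^2 = 625 ≡ 136 (mod 163)
5^8 ≡ 136^2 = 18496 ≡ 77 (mod 163)
5^16 ≡ 77^2 = 5929 ≡ 61 (mod 163)
5^32 ≡ 61^2 = 3721 ≡ 135 (mod 163)
5^64 ≡ 135^2 = 18225 ≡ 132 (mod 163)
81 = 64 + 16 + 1 in binary powers of 2.
So 5^81 ≡ 132 · 61 · 5 ≡ 162 (mod 163).
Since 5^d ≡ 162 (mod 163), base 5 does not prove 163 composite.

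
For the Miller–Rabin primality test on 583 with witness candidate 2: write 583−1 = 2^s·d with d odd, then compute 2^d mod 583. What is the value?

583 − 1 = 582 = 2^1 · 291, so d = 291.
2^1 ≡ 2 (mod 583)
2^2 ≡ 2^2 = 4 ≡ 4 (mod 583)
2^4 ≡ 4^2 = 16 ≡ 16 (mod 583)
2^8 ≡ 16^2 = 256 ≡ 256 (mod 583)
2^16 ≡ 256^2 = 65536 ≡ 240 (mod 583)
2^32 ≡ 240^2 = 57600 ≡ 466 (mod 583)
2^64 ≡ 466^2 = 217156 ≡ 280 (mod 583)
2^128 ≡ 280^2 = 78400 ≡ 278 (mod 583)
2^256 ≡ 278^2 = 77284 ≡ 328 (mod 583)
291 = 256 + 32 + 2 + 1 in binary powers of 2.
So 2^291 ≡ 328 · 466 · 4 · 2 ≡ 233 (mod 583).
Squaring chain: 233; never reaches −1, so base 2 is a Miller–Rabin witness that 583 is composite.

233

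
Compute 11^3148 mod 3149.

1529

11^1 ≡ 11 (mod 3149)
11^2 ≡ 11^2 = 121 ≡ 121 (mod 3149)
11^4 ≡ 121^2 = 14641 ≡ 2045 (mod 3149)
11^8 ≡ 2045^2 = 4182025 ≡ 153 (mod 3149)
11^16 ≡ 153^2 = 23409 ≡ 1366 (mod 3149)
11^32 ≡ 1366^2 = 1865956 ≡ 1748 (mod 3149)
11^64 ≡ 1748^2 = 3055504 ≡ 974 (mod 3149)
11^128 ≡ 974^2 = 948676 ≡ 827 (mod 3149)
11^256 ≡ 827^2 = 683929 ≡ 596 (mod 3149)
11^512 ≡ 596^2 = 355216 ≡ 2528 (mod 3149)
11^1024 ≡ 2528^2 = 6390784 ≡ 1463 (mod 3149)
11^2048 ≡ 1463^2 = 2140369 ≡ 2198 (mod 3149)
3148 = 2048 + 1024 + 64 + 8 + 4 in binary powers of 2.
So 11^3148 ≡ 2198 · 1463 · 974 · 153 · 2045 ≡ 1529 (mod 3149).
Since 1529 ≠ 1, base 11 is a Fermat witness: 3149 is composite.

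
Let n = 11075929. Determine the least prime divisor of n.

71

11075929 is odd.
Digit sum 34, not divisible by 3.
Ends in 9: not divisible by 5.
7: 11075929 = 7·1582275 + 4
11: 11075929 = 11·1006902 + 7
13: 11075929 = 13·851994 + 7
17: 11075929 = 17·651525 + 4
19: 11075929 = 19·582943 + 12
23: 11075929 = 23·481562 + 3
29: 11075929 = 29·381928 + 17
31: 11075929 = 31·357288 + 1
37: 11075929 = 37·299349 + 16
41: 11075929 = 41·270144 + 25
43: 11075929 = 43·257579 + 32
47: 11075929 = 47·235658 + 3
53: 11075929 = 53·208979 + 42
59: 11075929 = 59·187727 + 36
61: 11075929 = 61·181572 + 37
67: 11075929 = 67·165312 + 25
71: 11075929 = 71·155999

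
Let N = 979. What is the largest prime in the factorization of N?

979 = 11 · 89
89 is prime.
So 979 = 11 · 89; the largest prime factor is 89.

89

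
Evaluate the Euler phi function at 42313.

Factor: 42313 = 17 · 19 · 131.
φ(42313) = (17−1) · (19−1) · (131−1) = 16 · 18 · 130 = 37440.

37440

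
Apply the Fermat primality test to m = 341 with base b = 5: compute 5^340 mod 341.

5^1 ≡ 5 (mod 341)
5^2 ≡ 5^2 = 25 ≡ 25 (mod 341)
5^4 ≡ 25^2 = 625 ≡ 284 (mod 341)
5^8 ≡ 284^2 = 80656 ≡ 180 (mod 341)
5^16 ≡ 180^2 = 32400 ≡ 5 (mod 341)
5^32 ≡ 5^2 = 25 ≡ 25 (mod 341)
5^64 ≡ 25^2 = 625 ≡ 284 (mod 341)
5^128 ≡ 284^2 = 80656 ≡ 180 (mod 341)
5^256 ≡ 180^2 = 32400 ≡ 5 (mod 341)
340 = 256 + 64 + 16 + 4 in binary powers of 2.
So 5^340 ≡ 5 · 284 · 5 · 284 ≡ 67 (mod 341).
Since 67 ≠ 1, base 5 is a Fermat witness: 341 is composite.

67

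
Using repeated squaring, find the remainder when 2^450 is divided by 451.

2^1 ≡ 2 (mod 451)
2^2 ≡ 2^2 = 4 ≡ 4 (mod 451)
2^4 ≡ 4^2 = 16 ≡ 16 (mod 451)
2^8 ≡ 16^2 = 256 ≡ 256 (mod 451)
2^16 ≡ 256^2 = 65536 ≡ 141 (mod 451)
2^32 ≡ 141^2 = 19881 ≡ 37 (mod 451)
2^64 ≡ 37^2 = 1369 ≡ 16 (mod 451)
2^128 ≡ 16^2 = 256 ≡ 256 (mod 451)
2^256 ≡ 256^2 = 65536 ≡ 141 (mod 451)
450 = 256 + 128 + 64 + 2 in binary powers of 2.
So 2^450 ≡ 141 · 256 · 16 · 4 ≡ 122 (mod 451).
Since 122 ≠ 1, base 2 is a Fermat witness: 451 is composite.

122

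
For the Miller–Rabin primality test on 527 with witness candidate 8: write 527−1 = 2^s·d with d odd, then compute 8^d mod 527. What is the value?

202

527 − 1 = 526 = 2^1 · 263, so d = 263.
8^1 ≡ 8 (mod 527)
8^2 ≡ 8^2 = 64 ≡ 64 (mod 527)
8^4 ≡ 64^2 = 4096 ≡ 407 (mod 527)
8^8 ≡ 407^2 = 165649 ≡ 171 (mod 527)
8^16 ≡ 171^2 = 29241 ≡ 256 (mod 527)
8^32 ≡ 256^2 = 65536 ≡ 188 (mod 527)
8^64 ≡ 188^2 = 35344 ≡ 35 (mod 527)
8^128 ≡ 35^2 = 1225 ≡ 171 (mod 527)
8^256 ≡ 171^2 = 29241 ≡ 256 (mod 527)
263 = 256 + 4 + 2 + 1 in binary powers of 2.
So 8^263 ≡ 256 · 407 · 64 · 8 ≡ 202 (mod 527).
Squaring chain: 202; never reaches −1, so base 8 is a Miller–Rabin witness that 527 is composite.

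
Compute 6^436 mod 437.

6^1 ≡ 6 (mod 437)
6^2 ≡ 6^2 = 36 ≡ 36 (mod 437)
6^4 ≡ 36^2 = 1296 ≡ 422 (mod 437)
6^8 ≡ 422^2 = 178084 ≡ 225 (mod 437)
6^16 ≡ 225^2 = 50625 ≡ 370 (mod 437)
6^32 ≡ 370^2 = 136900 ≡ 119 (mod 437)
6^64 ≡ 119^2 = 14161 ≡ 177 (mod 437)
6^128 ≡ 177^2 = 31329 ≡ 302 (mod 437)
6^256 ≡ 302^2 = 91204 ≡ 308 (mod 437)
436 = 256 + 128 + 32 + 16 + 4 in binary powers of 2.
So 6^436 ≡ 308 · 302 · 119 · 370 · 422 ≡ 118 (mod 437).
Since 118 ≠ 1, base 6 is a Fermat witness: 437 is composite.

118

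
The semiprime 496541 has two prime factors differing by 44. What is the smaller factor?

Since p = q + 44, we have 496541 = q(q + 44), so q² + 44q − 496541 = 0.
Discriminant: 44² + 4·496541 = 1936 + 1986164 = 1988100; √1988100 = 1410.
q = (−44 + 1410)/2 = 683, and p = q + 44 = 727.
Check: 683 · 727 = 496541.

683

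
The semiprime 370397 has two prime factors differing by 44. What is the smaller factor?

587

Since p = q + 44, we have 370397 = q(q + 44), so q² + 44q − 370397 = 0.
Discriminant: 44² + 4·370397 = 1936 + 1481588 = 1483524; √1483524 = 1218.
q = (−44 + 1218)/2 = 587, and p = q + 44 = 631.
Check: 587 · 631 = 370397.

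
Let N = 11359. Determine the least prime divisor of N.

37

11359 is odd.
Digit sum 19, not divisible by 3.
Ends in 9: not divisible by 5.
7: 11359 = 7·1622 + 5
11: 11359 = 11·1032 + 7
13: 11359 = 13·873 + 10
17: 11359 = 17·668 + 3
19: 11359 = 19·597 + 16
23: 11359 = 23·493 + 20
29: 11359 = 29·391 + 20
31: 11359 = 31·366 + 13
37: 11359 = 37·307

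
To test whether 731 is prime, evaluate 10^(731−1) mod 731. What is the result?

461

10^1 ≡ 10 (mod 731)
10^2 ≡ 10^2 = 100 ≡ 100 (mod 731)
10^4 ≡ 100^2 = 10000 ≡ 497 (mod 731)
10^8 ≡ 497^2 = 247009 ≡ 662 (mod 731)
10^16 ≡ 662^2 = 438244 ≡ 375 (mod 731)
10^32 ≡ 375^2 = 140625 ≡ 273 (mod 731)
10^64 ≡ 273^2 = 74529 ≡ 698 (mod 731)
10^128 ≡ 698^2 = 487204 ≡ 358 (mod 731)
10^256 ≡ 358^2 = 128164 ≡ 239 (mod 731)
10^512 ≡ 239^2 = 57121 ≡ 103 (mod 731)
730 = 512 + 128 + 64 + 16 + 8 + 2 in binary powers of 2.
So 10^730 ≡ 103 · 358 · 698 · 375 · 662 · 100 ≡ 461 (mod 731).
Since 461 ≠ 1, base 10 is a Fermat witness: 731 is composite.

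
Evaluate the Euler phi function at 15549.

10080

Factor: 15549 = 3 · 71 · 73.
φ(15549) = (3−1) · (71−1) · (73−1) = 2 · 70 · 72 = 10080.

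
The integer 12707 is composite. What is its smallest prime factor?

12707 is odd.
Digit sum 17, not divisible by 3.
Ends in 7: not divisible by 5.
7: 12707 = 7·1815 + 2
11: 12707 = 11·1155 + 2
13: 12707 = 13·977 + 6
17: 12707 = 17·747 + 8
19: 12707 = 19·668 + 15
23: 12707 = 23·552 + 11
29: 12707 = 29·438 + 5
31: 12707 = 31·409 + 28
37: 12707 = 37·343 + 16
41: 12707 = 41·309 + 38
43: 12707 = 43·295 + 22
47: 12707 = 47·270 + 17
53: 12707 = 53·239 + 40
59: 12707 = 59·215 + 22
61: 12707 = 61·208 + 19
67: 12707 = 67·189 + 44
71: 12707 = 71·178 + 69
73: 12707 = 73·174 + 5
79: 12707 = 79·160 + 67
83: 12707 = 83·153 + 8
89: 12707 = 89·142 + 69
97: 12707 = 97·131

97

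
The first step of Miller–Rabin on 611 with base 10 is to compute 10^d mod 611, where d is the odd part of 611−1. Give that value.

611 − 1 = 610 = 2^1 · 305, so d = 305.
10^1 ≡ 10 (mod 611)
10^2 ≡ 10^2 = 100 ≡ 100 (mod 611)
10^4 ≡ 100^2 = 10000 ≡ 224 (mod 611)
10^8 ≡ 224^2 = 50176 ≡ 74 (mod 611)
10^16 ≡ 74^2 = 5476 ≡ 588 (mod 611)
10^32 ≡ 588^2 = 345744 ≡ 529 (mod 611)
10^64 ≡ 529^2 = 279841 ≡ 3 (mod 611)
10^128 ≡ 3^2 = 9 ≡ 9 (mod 611)
10^256 ≡ 9^2 = 81 ≡ 81 (mod 611)
305 = 256 + 32 + 16 + 1 in binary powers of 2.
So 10^305 ≡ 81 · 529 · 588 · 10 ≡ 160 (mod 611).
Squaring chain: 160; never reaches −1, so base 10 is a Miller–Rabin witness that 611 is composite.

160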